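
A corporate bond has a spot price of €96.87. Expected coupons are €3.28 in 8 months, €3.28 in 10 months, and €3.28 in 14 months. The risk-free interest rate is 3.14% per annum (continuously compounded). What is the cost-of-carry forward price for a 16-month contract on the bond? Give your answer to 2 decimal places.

€91.03

PV(coupons) I = 3.28·e^(−0.0314·8/12) + 3.28·e^(−0.0314·10/12) + 3.28·e^(−0.0314·14/12)
I = 3.2121 + 3.1953 + 3.1620 = 9.5694
F = (S − I)·e^(rT) = (96.87 − 9.5694) · e^(0.0314·16/12)
= 87.3006 · e^0.041867 = 87.3006 × 1.042756 = €91.03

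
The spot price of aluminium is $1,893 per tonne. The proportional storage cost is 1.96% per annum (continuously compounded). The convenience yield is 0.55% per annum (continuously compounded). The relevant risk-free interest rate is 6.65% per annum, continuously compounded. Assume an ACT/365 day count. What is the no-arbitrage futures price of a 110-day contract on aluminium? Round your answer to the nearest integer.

$1,940 per tonne

Net carry = r + u − y = 0.0665 + 0.0196 − 0.0055 = 0.0806
F = S·e^((r+u−y)T) = 1893 · e^(0.0806 × 110/365) = 1893 · e^0.024290
= 1893 × 1.024587 = $1,940 per tonne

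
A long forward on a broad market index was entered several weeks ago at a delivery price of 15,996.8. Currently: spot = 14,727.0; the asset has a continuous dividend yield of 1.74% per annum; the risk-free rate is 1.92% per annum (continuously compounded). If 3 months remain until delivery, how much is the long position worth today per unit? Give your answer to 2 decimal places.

Current fair forward for the remaining 3 months: F = S·e^((r − q)·T), (r − q) = 0.0192 − 0.0174 = 0.0018
F = 14727.0 · e^(0.0018 × 3/12) = 14727.0 × 1.00045010 = 14733.6286
Value of long forward = (F − K)·e^(−rT) = (14733.6286 − 15996.8) · e^(−0.0192·3/12)
= -1263.1714 × 0.99521150 = -1257.12

-1257.12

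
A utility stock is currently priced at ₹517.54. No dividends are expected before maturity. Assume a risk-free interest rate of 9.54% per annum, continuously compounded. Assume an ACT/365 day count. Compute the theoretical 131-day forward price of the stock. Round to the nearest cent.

F = S·e^(rT) = 517.54 · e^(0.0954 × 131/365)
= 517.54 · e^0.034239 = 517.54 × 1.034832
F = ₹535.57

₹535.57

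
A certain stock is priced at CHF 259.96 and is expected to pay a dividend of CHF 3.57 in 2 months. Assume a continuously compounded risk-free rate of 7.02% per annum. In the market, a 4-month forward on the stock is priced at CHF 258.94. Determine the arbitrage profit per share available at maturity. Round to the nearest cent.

PV(dividends) I = 3.57·e^(−0.0702·2/12) = 3.5285
Fair forward F* = (S − I)·e^(rT) = (259.96 − 3.5285)·e^0.023400 = 256.4315 × 1.023676 = 262.5028
Market CHF 258.94 < fair 262.5028: forward underpriced → reverse cash-and-carry (short the stock, invest proceeds at r, pay the dividends, go long the forward).
Profit at T = |F_mkt − F*| = |258.94 − 262.5028| = CHF 3.56 per share

CHF 3.56 per share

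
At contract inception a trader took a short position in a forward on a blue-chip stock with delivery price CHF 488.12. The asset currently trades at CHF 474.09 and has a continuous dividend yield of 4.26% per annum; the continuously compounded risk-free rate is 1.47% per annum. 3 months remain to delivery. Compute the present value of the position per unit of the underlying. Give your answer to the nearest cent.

CHF 17.26

Current fair forward for the remaining 3 months: F = S·e^((r − q)·T), (r − q) = 0.0147 − 0.0426 = -0.0279
F = 474.09 · e^(-0.0279 × 3/12) = 474.09 × 0.993049 = 470.7946
Value of long forward = (F − K)·e^(−rT) = (470.7946 − 488.12) · e^(−0.0147·3/12)
= -17.3254 × 0.996332 = -17.26
Short position value = −(long value) = CHF 17.26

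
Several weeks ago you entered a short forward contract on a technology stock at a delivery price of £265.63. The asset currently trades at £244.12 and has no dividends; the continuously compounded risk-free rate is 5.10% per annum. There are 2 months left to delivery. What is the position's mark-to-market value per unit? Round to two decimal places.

Current fair forward for the remaining 2 months: F = S·e^(r·T), r = 0.0510
F = 244.12 · e^(0.0510 × 2/12) = 244.12 × 1.008536 = 246.2038
Value of long forward = (F − K)·e^(−rT) = (246.2038 − 265.63) · e^(−0.0510·2/12)
= -19.4262 × 0.991536 = -19.26
Short position value = −(long value) = £19.26

£19.26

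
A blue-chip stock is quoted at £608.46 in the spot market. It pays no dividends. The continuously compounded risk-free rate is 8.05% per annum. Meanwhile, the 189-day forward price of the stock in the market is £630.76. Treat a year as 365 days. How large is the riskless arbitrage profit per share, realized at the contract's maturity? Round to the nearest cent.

Fair forward: F* = S·e^(carry·T), with carry = r = 0.0805
F* = 608.46 · e^(0.0805 × 189/365) = 608.46 · e^0.041684 = 608.46 × 1.042565 = £634.3591
Market £630.76 < fair £634.3591: forward underpriced → reverse cash-and-carry (short spot, go long the forward).
At maturity, profit = |F_mkt − F*| = |630.76 − 634.3591| = £3.60 per share

£3.60 per share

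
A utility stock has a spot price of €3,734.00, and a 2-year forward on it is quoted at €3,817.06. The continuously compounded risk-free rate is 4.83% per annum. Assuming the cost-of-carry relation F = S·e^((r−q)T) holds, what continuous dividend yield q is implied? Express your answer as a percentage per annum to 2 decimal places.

3.73%

From F = S·e^((r−q)T): (r − q) = ln(F/S)/T
ln(3817.06/3734.00) = ln(1.022244) = 0.022000
(r − q) = 0.022000 / (2) = 0.011000
q = r − ln(F/S)/T = 0.0483 − 0.011000 = 0.037300
q = 3.73%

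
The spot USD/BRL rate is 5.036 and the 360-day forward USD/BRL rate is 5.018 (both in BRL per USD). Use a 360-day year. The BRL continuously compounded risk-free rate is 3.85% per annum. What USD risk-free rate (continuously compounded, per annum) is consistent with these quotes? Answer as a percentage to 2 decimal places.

4.21%

F = S·e^((r_BRL − r_USD)T) ⇒ r_USD = r_BRL − ln(F/S)/T
ln(5.018/5.036) = -0.003581; /(360/360) = -0.003581
r_USD = 0.0385 + 0.003581 = 0.042081
r_USD = 4.21%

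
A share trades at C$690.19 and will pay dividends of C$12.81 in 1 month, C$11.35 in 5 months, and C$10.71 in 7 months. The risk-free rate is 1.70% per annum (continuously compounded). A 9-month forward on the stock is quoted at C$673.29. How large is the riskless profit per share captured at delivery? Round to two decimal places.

PV(dividends) I = 12.81·e^(−0.0170·1/12) + 11.35·e^(−0.0170·5/12) + 10.71·e^(−0.0170·7/12) = 34.6661
Fair forward F* = (S − I)·e^(rT) = (690.19 − 34.6661)·e^0.012750 = 655.5239 × 1.012832 = 663.9356
Market C$673.29 > fair 663.9356: forward overpriced → cash-and-carry (borrow at r, buy the stock and collect the dividends, short the forward).
Profit at T = |F_mkt − F*| = |673.29 − 663.9356| = C$9.35 per share

C$9.35 per share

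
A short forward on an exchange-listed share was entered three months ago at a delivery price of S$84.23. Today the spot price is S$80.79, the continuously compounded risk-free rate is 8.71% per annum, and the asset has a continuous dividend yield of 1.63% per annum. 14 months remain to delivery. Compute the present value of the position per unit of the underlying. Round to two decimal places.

-S$3.18

Current fair forward for the remaining 14 months: F = S·e^((r − q)·T), (r − q) = 0.0871 − 0.0163 = 0.0708
F = 80.79 · e^(0.0708 × 14/12) = 80.79 × 1.086107 = 87.7466
Value of long forward = (F − K)·e^(−rT) = (87.7466 − 84.23) · e^(−0.0871·14/12)
= 3.5166 × 0.903376 = 3.18
Short position value = −(long value) = -S$3.18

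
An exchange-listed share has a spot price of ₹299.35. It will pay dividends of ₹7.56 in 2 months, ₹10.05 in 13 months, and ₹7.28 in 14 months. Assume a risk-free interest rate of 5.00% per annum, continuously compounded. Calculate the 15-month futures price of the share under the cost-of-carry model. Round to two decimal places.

₹293.23

PV(dividends) I = 7.56·e^(−0.0500·2/12) + 10.05·e^(−0.0500·13/12) + 7.28·e^(−0.0500·14/12)
I = 7.4973 + 9.5201 + 6.8675 = 23.8849
F = (S − I)·e^(rT) = (299.35 − 23.8849) · e^(0.0500·15/12)
= 275.4651 · e^0.062500 = 275.4651 × 1.064494 = ₹293.23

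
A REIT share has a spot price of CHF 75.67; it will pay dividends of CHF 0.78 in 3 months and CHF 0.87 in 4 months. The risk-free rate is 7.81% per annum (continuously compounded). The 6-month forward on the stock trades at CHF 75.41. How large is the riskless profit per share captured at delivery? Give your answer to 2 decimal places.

PV(dividends) I = 0.78·e^(−0.0781·3/12) + 0.87·e^(−0.0781·4/12) = 1.6126
Fair forward F* = (S − I)·e^(rT) = (75.67 − 1.6126)·e^0.039050 = 74.0574 × 1.039822 = 77.0065
Market CHF 75.41 < fair 77.0065: forward underpriced → reverse cash-and-carry (short the stock, invest proceeds at r, pay the dividends, go long the forward).
Profit at T = |F_mkt − F*| = |75.41 − 77.0065| = CHF 1.60 per share

CHF 1.60 per share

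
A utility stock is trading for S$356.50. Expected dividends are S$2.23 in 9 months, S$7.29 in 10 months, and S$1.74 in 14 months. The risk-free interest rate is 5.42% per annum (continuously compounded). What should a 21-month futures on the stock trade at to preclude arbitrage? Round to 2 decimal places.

PV(dividends) I = 2.23·e^(−0.0542·9/12) + 7.29·e^(−0.0542·10/12) + 1.74·e^(−0.0542·14/12)
I = 2.1412 + 6.9681 + 1.6334 = 10.7427
F = (S − I)·e^(rT) = (356.50 − 10.7427) · e^(0.0542·21/12)
= 345.7573 · e^0.094850 = 345.7573 × 1.099494 = S$380.16

S$380.16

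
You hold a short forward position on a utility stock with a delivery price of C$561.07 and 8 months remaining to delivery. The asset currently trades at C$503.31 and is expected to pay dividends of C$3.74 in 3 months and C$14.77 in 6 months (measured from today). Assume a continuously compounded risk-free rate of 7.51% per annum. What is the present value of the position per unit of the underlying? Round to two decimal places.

C$48.26

PV(remaining dividends) I = 3.74·e^(−0.0751·3/12) + 14.77·e^(−0.0751·6/12) = 17.8961
Current forward F = (S − I)·e^(rT) = (503.31 − 17.8961)·e^(0.0751·8/12) = 485.4139 × 1.051341 = 510.3355
Value (long) = (F − K)·e^(−rT) = (510.3355 − 561.07) × 0.951166 = -48.2569
Short position value = −(long value) = C$48.26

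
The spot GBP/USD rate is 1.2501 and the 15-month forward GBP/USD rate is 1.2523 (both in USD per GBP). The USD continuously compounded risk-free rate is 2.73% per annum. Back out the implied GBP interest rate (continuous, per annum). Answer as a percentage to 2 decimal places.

F = S·e^((r_USD − r_GBP)T) ⇒ r_GBP = r_USD − ln(F/S)/T
ln(1.2523/1.2501) = 0.001758; /(15/12) = 0.001406
r_GBP = 0.0273 − 0.001406 = 0.025894
r_GBP = 2.59%

2.59%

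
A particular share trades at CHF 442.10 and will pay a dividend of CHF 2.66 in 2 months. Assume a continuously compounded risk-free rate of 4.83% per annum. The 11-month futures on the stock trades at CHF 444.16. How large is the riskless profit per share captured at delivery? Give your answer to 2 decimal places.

CHF 15.20 per share

PV(dividends) I = 2.66·e^(−0.0483·2/12) = 2.6387
Fair futures F* = (S − I)·e^(rT) = (442.10 − 2.6387)·e^0.044275 = 439.4613 × 1.045270 = 459.3557
Market CHF 444.16 < fair 459.3557: forward underpriced → reverse cash-and-carry (short the stock, invest proceeds at r, pay the dividends, go long the forward).
Profit at T = |F_mkt − F*| = |444.16 − 459.3557| = CHF 15.20 per share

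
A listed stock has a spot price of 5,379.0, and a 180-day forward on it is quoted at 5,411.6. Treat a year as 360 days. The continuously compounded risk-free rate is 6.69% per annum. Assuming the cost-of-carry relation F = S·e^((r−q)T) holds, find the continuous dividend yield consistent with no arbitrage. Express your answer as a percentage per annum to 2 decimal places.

From F = S·e^((r−q)T): (r − q) = ln(F/S)/T
ln(5411.6/5379.0) = ln(1.006061) = 0.006043
(r − q) = 0.006043 / (180/360) = 0.012086
q = r − ln(F/S)/T = 0.0669 − 0.012086 = 0.054814
q = 5.48%

5.48%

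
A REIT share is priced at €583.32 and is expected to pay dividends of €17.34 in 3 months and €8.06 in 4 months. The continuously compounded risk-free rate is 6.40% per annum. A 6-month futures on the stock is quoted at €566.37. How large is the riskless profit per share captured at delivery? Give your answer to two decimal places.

€10.15 per share

PV(dividends) I = 17.34·e^(−0.0640·3/12) + 8.06·e^(−0.0640·4/12) = 24.9546
Fair futures F* = (S − I)·e^(rT) = (583.32 − 24.9546)·e^0.032000 = 558.3654 × 1.032518 = 576.5223
Market €566.37 < fair 576.5223: forward underpriced → reverse cash-and-carry (short the stock, invest proceeds at r, pay the dividends, go long the forward).
Profit at T = |F_mkt − F*| = |566.37 − 576.5223| = €10.15 per share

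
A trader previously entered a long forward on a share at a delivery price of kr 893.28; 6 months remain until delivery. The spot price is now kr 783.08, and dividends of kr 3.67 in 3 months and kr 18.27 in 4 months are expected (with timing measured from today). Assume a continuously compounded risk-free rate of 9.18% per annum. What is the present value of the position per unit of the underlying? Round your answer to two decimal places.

PV(remaining dividends) I = 3.67·e^(−0.0918·3/12) + 18.27·e^(−0.0918·4/12) = 21.3061
Current forward F = (S − I)·e^(rT) = (783.08 − 21.3061)·e^(0.0918·6/12) = 761.7739 × 1.046970 = 797.5544
Value (long) = (F − K)·e^(−rT) = (797.5544 − 893.28) × 0.955137 = -91.4311
Value = -kr 91.43

-kr 91.43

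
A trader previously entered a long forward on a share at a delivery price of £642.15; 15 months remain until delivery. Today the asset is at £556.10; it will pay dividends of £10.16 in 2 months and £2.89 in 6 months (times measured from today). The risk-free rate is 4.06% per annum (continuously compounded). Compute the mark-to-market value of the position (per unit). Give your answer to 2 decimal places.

-£67.20

PV(remaining dividends) I = 10.16·e^(−0.0406·2/12) + 2.89·e^(−0.0406·6/12) = 12.9234
Current forward F = (S − I)·e^(rT) = (556.10 − 12.9234)·e^(0.0406·15/12) = 543.1766 × 1.052060 = 571.4544
Value (long) = (F − K)·e^(−rT) = (571.4544 − 642.15) × 0.950516 = -67.1973
Value = -£67.20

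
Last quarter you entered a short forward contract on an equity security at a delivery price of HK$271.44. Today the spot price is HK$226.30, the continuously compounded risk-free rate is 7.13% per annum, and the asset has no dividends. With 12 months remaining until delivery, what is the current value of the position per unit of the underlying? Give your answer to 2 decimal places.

HK$26.46

Current fair forward for the remaining 12 months: F = S·e^(r·T), r = 0.0713
F = 226.30 · e^(0.0713 × 12/12) = 226.30 × 1.073903 = 243.0242
Value of long forward = (F − K)·e^(−rT) = (243.0242 − 271.44) · e^(−0.0713·12/12)
= -28.4158 × 0.931182 = -26.46
Short position value = −(long value) = HK$26.46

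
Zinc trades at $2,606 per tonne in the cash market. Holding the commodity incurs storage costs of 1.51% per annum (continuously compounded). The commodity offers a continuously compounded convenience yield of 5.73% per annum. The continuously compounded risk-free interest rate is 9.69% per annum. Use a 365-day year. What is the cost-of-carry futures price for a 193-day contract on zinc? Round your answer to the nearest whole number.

Net carry = r + u − y = 0.0969 + 0.0151 − 0.0573 = 0.0547
F = S·e^((r+u−y)T) = 2606 · e^(0.0547 × 193/365) = 2606 · e^0.028924
= 2606 × 1.029346 = $2,682 per tonne

$2,682 per tonne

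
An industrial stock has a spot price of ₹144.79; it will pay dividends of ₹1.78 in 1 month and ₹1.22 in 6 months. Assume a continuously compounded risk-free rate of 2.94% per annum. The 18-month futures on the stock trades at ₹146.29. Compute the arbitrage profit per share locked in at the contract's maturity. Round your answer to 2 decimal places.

₹1.92 per share

PV(dividends) I = 1.78·e^(−0.0294·1/12) + 1.22·e^(−0.0294·6/12) = 2.9778
Fair futures F* = (S − I)·e^(rT) = (144.79 − 2.9778)·e^0.044100 = 141.8122 × 1.045087 = 148.2061
Market ₹146.29 < fair 148.2061: forward underpriced → reverse cash-and-carry (short the stock, invest proceeds at r, pay the dividends, go long the forward).
Profit at T = |F_mkt − F*| = |146.29 − 148.2061| = ₹1.92 per share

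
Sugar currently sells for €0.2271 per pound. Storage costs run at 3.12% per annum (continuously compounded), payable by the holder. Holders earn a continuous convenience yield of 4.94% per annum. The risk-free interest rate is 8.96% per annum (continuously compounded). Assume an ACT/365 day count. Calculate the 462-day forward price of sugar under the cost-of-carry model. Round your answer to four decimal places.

Net carry = r + u − y = 0.0896 + 0.0312 − 0.0494 = 0.0714
F = S·e^((r+u−y)T) = 0.2271 · e^(0.0714 × 462/365) = 0.2271 · e^0.090375
= 0.2271 × 1.094585 = €0.2486 per pound

€0.2486 per pound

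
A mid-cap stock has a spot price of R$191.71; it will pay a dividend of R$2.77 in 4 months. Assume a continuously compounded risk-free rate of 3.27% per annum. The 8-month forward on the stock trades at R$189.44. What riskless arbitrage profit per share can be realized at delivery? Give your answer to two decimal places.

R$3.69 per share

PV(dividends) I = 2.77·e^(−0.0327·4/12) = 2.7400
Fair forward F* = (S − I)·e^(rT) = (191.71 − 2.7400)·e^0.021800 = 188.9700 × 1.022039 = 193.1347
Market R$189.44 < fair 193.1347: forward underpriced → reverse cash-and-carry (short the stock, invest proceeds at r, pay the dividends, go long the forward).
Profit at T = |F_mkt − F*| = |189.44 − 193.1347| = R$3.69 per share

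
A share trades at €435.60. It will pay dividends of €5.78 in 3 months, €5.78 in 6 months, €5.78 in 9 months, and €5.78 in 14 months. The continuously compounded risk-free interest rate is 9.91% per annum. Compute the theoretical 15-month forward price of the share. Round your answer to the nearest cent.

€468.53

PV(dividends) I = 5.78·e^(−0.0991·3/12) + 5.78·e^(−0.0991·6/12) + 5.78·e^(−0.0991·9/12) + 5.78·e^(−0.0991·14/12)
I = 5.6386 + 5.5006 + 5.3660 + 5.1489 = 21.6541
F = (S − I)·e^(rT) = (435.60 − 21.6541) · e^(0.0991·15/12)
= 413.9459 · e^0.123875 = 413.9459 × 1.131874 = €468.53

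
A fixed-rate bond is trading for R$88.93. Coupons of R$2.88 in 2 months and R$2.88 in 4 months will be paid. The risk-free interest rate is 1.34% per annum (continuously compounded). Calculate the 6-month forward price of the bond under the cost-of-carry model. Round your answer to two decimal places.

PV(coupons) I = 2.88·e^(−0.0134·2/12) + 2.88·e^(−0.0134·4/12)
I = 2.8736 + 2.8672 = 5.7408
F = (S − I)·e^(rT) = (88.93 − 5.7408) · e^(0.0134·6/12)
= 83.1892 · e^0.006700 = 83.1892 × 1.006722 = R$83.75

R$83.75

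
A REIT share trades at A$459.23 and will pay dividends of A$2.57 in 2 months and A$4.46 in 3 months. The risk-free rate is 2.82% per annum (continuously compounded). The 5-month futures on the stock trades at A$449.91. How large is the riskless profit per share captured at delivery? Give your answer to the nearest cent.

PV(dividends) I = 2.57·e^(−0.0282·2/12) + 4.46·e^(−0.0282·3/12) = 6.9866
Fair futures F* = (S − I)·e^(rT) = (459.23 − 6.9866)·e^0.011750 = 452.2434 × 1.011819 = 457.5885
Market A$449.91 < fair 457.5885: forward underpriced → reverse cash-and-carry (short the stock, invest proceeds at r, pay the dividends, go long the forward).
Profit at T = |F_mkt − F*| = |449.91 − 457.5885| = A$7.68 per share

A$7.68 per share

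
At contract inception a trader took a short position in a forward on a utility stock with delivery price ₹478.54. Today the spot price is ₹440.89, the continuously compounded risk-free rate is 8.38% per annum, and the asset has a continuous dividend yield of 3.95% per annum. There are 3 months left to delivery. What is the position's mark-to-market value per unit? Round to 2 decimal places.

₹32.06

Current fair forward for the remaining 3 months: F = S·e^((r − q)·T), (r − q) = 0.0838 − 0.0395 = 0.0443
F = 440.89 · e^(0.0443 × 3/12) = 440.89 × 1.011137 = 445.8002
Value of long forward = (F − K)·e^(−rT) = (445.8002 − 478.54) · e^(−0.0838·3/12)
= -32.7398 × 0.979268 = -32.06
Short position value = −(long value) = ₹32.06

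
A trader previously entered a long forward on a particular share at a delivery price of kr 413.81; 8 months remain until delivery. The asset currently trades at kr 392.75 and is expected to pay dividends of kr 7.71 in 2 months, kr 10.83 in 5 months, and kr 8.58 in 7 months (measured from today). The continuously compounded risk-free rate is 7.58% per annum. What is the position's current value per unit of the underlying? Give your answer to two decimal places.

-kr 26.98

PV(remaining dividends) I = 7.71·e^(−0.0758·2/12) + 10.83·e^(−0.0758·5/12) + 8.58·e^(−0.0758·7/12) = 26.3154
Current forward F = (S − I)·e^(rT) = (392.75 − 26.3154)·e^(0.0758·8/12) = 366.4346 × 1.051832 = 385.4276
Value (long) = (F − K)·e^(−rT) = (385.4276 − 413.81) × 0.950722 = -26.9838
Value = -kr 26.98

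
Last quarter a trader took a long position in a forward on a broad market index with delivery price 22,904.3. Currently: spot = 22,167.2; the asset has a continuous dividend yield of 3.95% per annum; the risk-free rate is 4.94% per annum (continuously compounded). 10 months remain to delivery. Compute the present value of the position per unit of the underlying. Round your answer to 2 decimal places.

Current fair forward for the remaining 10 months: F = S·e^((r − q)·T), (r − q) = 0.0494 − 0.0395 = 0.0099
F = 22167.2 · e^(0.0099 × 10/12) = 22167.2 × 1.00828413 = 22350.8360
Value of long forward = (F − K)·e^(−rT) = (22350.8360 − 22904.3) · e^(−0.0494·10/12)
= -553.4640 × 0.95966917 = -531.14

-531.14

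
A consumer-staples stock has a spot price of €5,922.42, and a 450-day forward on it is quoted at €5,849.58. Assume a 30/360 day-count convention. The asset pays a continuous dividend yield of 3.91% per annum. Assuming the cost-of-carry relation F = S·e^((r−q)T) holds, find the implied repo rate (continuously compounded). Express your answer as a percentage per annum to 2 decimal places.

2.92%

From F = S·e^((r−q)T): (r − q) = ln(F/S)/T
ln(5849.58/5922.42) = ln(0.987701) = -0.012375
(r − q) = -0.012375 / (450/360) = -0.009900
r = ln(F/S)/T + q = -0.009900 + 0.0391 = 0.029200
r = 2.92%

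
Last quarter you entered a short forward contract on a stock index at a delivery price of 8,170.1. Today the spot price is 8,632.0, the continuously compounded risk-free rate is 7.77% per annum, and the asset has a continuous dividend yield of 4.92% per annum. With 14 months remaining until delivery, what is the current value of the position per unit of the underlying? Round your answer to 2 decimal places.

Current fair forward for the remaining 14 months: F = S·e^((r − q)·T), (r − q) = 0.0777 − 0.0492 = 0.0285
F = 8632.0 · e^(0.0285 × 14/12) = 8632.0 × 1.03380896 = 8923.8389
Value of long forward = (F − K)·e^(−rT) = (8923.8389 − 8170.1) · e^(−0.0777·14/12)
= 753.7389 × 0.91333732 = 688.42
Short position value = −(long value) = -688.42

-688.42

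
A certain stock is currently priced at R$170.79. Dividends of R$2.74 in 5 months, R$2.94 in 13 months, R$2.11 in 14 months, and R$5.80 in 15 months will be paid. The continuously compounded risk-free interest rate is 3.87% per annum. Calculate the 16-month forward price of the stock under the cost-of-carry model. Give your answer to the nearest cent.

R$166.08

PV(dividends) I = 2.74·e^(−0.0387·5/12) + 2.94·e^(−0.0387·13/12) + 2.11·e^(−0.0387·14/12) + 5.80·e^(−0.0387·15/12)
I = 2.6962 + 2.8193 + 2.0169 + 5.5261 = 13.0585
F = (S − I)·e^(rT) = (170.79 − 13.0585) · e^(0.0387·16/12)
= 157.7315 · e^0.051600 = 157.7315 × 1.052954 = R$166.08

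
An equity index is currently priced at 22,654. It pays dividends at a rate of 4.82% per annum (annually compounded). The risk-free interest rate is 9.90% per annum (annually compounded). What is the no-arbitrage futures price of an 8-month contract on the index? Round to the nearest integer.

F = S · (1+r)^T / (1+q)^T
= 22654 × 1.064956 / 1.031881 = 22654 × 1.032053
F = 23,380

23,380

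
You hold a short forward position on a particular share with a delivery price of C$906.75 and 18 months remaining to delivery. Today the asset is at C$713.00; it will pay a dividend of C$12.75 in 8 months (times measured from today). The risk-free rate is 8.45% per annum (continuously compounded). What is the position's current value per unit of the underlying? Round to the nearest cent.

C$97.86

PV(remaining dividends) I = 12.75·e^(−0.0845·8/12) = 12.0516
Current forward F = (S − I)·e^(rT) = (713.00 − 12.0516)·e^(0.0845·18/12) = 700.9484 × 1.135133 = 795.6697
Value (long) = (F − K)·e^(−rT) = (795.6697 − 906.75) × 0.880954 = -97.8566
Short position value = −(long value) = C$97.86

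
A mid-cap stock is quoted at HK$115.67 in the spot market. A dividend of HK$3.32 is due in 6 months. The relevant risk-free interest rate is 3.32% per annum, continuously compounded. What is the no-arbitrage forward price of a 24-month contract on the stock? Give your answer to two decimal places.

HK$120.12

PV(dividends) I = 3.32·e^(−0.0332·6/12)
I = 3.2653
F = (S − I)·e^(rT) = (115.67 − 3.2653) · e^(0.0332·24/12)
= 112.4047 · e^0.066400 = 112.4047 × 1.068654 = HK$120.12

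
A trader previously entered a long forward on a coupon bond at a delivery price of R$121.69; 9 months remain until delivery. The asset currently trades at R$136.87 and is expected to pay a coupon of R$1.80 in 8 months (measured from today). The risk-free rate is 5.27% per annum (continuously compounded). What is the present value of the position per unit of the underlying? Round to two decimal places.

R$18.16

PV(remaining coupons) I = 1.80·e^(−0.0527·8/12) = 1.7379
Current forward F = (S − I)·e^(rT) = (136.87 − 1.7379)·e^(0.0527·9/12) = 135.1321 × 1.040317 = 140.5802
Value (long) = (F − K)·e^(−rT) = (140.5802 − 121.69) × 0.961246 = 18.1581
Value = R$18.16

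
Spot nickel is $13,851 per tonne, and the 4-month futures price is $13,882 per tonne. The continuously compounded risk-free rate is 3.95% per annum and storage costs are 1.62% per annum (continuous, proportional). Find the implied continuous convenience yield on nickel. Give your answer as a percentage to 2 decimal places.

4.90%

F = S·e^((r+u−y)T) ⇒ (r+u−y) = ln(F/S)/T
ln(13882/13851) = 0.002236; /T ⇒ 0.006708
y = r + u − ln(F/S)/T = 0.0395 + 0.0162 − 0.006708 = 0.048992
y = 4.90%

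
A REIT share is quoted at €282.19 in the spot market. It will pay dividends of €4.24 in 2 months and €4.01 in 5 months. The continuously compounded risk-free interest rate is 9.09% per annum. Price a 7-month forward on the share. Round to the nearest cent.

€289.08

PV(dividends) I = 4.24·e^(−0.0909·2/12) + 4.01·e^(−0.0909·5/12)
I = 4.1762 + 3.8610 = 8.0372
F = (S − I)·e^(rT) = (282.19 − 8.0372) · e^(0.0909·7/12)
= 274.1528 · e^0.053025 = 274.1528 × 1.054456 = €289.08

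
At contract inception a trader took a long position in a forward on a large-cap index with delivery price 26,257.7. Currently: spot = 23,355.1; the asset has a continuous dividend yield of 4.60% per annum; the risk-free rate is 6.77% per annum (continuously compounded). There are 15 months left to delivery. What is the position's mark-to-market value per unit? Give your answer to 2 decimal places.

-2077.00

Current fair forward for the remaining 15 months: F = S·e^((r − q)·T), (r − q) = 0.0677 − 0.0460 = 0.0217
F = 23355.1 · e^(0.0217 × 15/12) = 23355.1 × 1.02749623 = 23997.2772
Value of long forward = (F − K)·e^(−rT) = (23997.2772 − 26257.7) · e^(−0.0677·15/12)
= -2260.4228 × 0.91885679 = -2077.00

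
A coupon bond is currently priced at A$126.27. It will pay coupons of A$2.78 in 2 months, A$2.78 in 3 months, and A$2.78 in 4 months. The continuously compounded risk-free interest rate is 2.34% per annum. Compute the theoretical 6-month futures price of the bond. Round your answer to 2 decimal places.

PV(coupons) I = 2.78·e^(−0.0234·2/12) + 2.78·e^(−0.0234·3/12) + 2.78·e^(−0.0234·4/12)
I = 2.7692 + 2.7638 + 2.7584 = 8.2914
F = (S − I)·e^(rT) = (126.27 − 8.2914) · e^(0.0234·6/12)
= 117.9786 · e^0.011700 = 117.9786 × 1.011769 = A$119.37

A$119.37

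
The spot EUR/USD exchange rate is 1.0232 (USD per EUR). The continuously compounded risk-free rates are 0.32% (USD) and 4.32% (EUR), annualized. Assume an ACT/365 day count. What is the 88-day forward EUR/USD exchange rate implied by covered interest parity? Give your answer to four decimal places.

1.0134

F = S·e^((r_USD − r_EUR)T) = 1.0232 · e^((0.0032 − 0.0432) × 88/365)
= 1.0232 · e^-0.009644 = 1.0232 × 0.990402
F = 1.0134 USD per EUR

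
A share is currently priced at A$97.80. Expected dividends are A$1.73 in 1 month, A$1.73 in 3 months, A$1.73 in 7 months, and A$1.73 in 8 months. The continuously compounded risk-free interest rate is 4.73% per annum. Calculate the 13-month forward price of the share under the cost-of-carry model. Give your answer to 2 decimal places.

A$95.79

PV(dividends) I = 1.73·e^(−0.0473·1/12) + 1.73·e^(−0.0473·3/12) + 1.73·e^(−0.0473·7/12) + 1.73·e^(−0.0473·8/12)
I = 1.7232 + 1.7097 + 1.6829 + 1.6763 = 6.7921
F = (S − I)·e^(rT) = (97.80 − 6.7921) · e^(0.0473·13/12)
= 91.0079 · e^0.051242 = 91.0079 × 1.052578 = A$95.79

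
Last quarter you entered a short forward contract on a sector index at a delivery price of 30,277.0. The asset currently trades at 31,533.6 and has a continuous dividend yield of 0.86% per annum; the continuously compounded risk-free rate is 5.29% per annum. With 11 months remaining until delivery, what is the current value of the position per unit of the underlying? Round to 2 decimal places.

-2442.14

Current fair forward for the remaining 11 months: F = S·e^((r − q)·T), (r − q) = 0.0529 − 0.0086 = 0.0443
F = 31533.6 · e^(0.0443 × 11/12) = 31533.6 × 1.04144413 = 32840.4826
Value of long forward = (F − K)·e^(−rT) = (32840.4826 − 30277.0) · e^(−0.0529·11/12)
= 2563.4826 × 0.95266528 = 2442.14
Short position value = −(long value) = -2442.14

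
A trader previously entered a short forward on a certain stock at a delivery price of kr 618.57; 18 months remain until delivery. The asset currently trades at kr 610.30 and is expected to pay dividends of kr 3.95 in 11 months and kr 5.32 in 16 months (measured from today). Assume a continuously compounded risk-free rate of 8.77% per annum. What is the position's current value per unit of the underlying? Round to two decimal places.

PV(remaining dividends) I = 3.95·e^(−0.0877·11/12) + 5.32·e^(−0.0877·16/12) = 8.3778
Current forward F = (S − I)·e^(rT) = (610.30 − 8.3778)·e^(0.0877·18/12) = 601.9222 × 1.140595 = 686.5495
Value (long) = (F − K)·e^(−rT) = (686.5495 − 618.57) × 0.876735 = 59.6000
Short position value = −(long value) = -kr 59.60

-kr 59.60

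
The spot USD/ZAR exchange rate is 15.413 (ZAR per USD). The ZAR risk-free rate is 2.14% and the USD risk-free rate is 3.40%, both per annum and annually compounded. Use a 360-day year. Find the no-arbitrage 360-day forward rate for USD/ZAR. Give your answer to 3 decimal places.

By covered interest parity, F = S · (1+r_ZAR)^T / (1+r_USD)^T
= 15.413 × 1.021400 / 1.034000 = 15.413 × 0.987814
F = 15.225 ZAR per USD

15.225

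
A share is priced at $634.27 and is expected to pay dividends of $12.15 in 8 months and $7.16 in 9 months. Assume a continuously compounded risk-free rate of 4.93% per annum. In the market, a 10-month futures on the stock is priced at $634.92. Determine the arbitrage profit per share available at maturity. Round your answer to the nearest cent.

PV(dividends) I = 12.15·e^(−0.0493·8/12) + 7.16·e^(−0.0493·9/12) = 18.6573
Fair futures F* = (S − I)·e^(rT) = (634.27 − 18.6573)·e^0.041083 = 615.6127 × 1.041939 = 641.4309
Market $634.92 < fair 641.4309: forward underpriced → reverse cash-and-carry (short the stock, invest proceeds at r, pay the dividends, go long the forward).
Profit at T = |F_mkt − F*| = |634.92 − 641.4309| = $6.51 per share

$6.51 per share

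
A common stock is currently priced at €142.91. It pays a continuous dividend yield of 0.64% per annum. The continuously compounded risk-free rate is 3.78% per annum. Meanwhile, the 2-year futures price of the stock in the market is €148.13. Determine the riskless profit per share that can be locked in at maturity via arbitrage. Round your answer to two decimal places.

€4.04 per share

Fair futures: F* = S·e^(carry·T), with carry = (r − q) = 0.0378 − 0.0064 = 0.0314
F* = 142.91 · e^(0.0314 × 2) = 142.91 · e^0.062800 = 142.91 × 1.064814 = €152.1726
Market €148.13 < fair €152.1726: forward underpriced → reverse cash-and-carry (short spot, go long the forward).
At maturity, profit = |F_mkt − F*| = |148.13 − 152.1726| = €4.04 per share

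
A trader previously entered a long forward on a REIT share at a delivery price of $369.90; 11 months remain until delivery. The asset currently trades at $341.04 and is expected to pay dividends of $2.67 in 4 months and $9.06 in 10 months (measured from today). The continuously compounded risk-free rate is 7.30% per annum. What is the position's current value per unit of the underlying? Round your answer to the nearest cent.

-$16.05

PV(remaining dividends) I = 2.67·e^(−0.0730·4/12) + 9.06·e^(−0.0730·10/12) = 11.1311
Current forward F = (S − I)·e^(rT) = (341.04 − 11.1311)·e^(0.0730·11/12) = 329.9089 × 1.069206 = 352.7406
Value (long) = (F − K)·e^(−rT) = (352.7406 − 369.90) × 0.935273 = -16.0487
Value = -$16.05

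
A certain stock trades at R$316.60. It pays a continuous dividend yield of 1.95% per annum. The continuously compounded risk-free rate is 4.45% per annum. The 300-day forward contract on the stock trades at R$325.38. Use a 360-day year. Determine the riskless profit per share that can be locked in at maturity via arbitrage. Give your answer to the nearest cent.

R$2.11 per share

Fair forward: F* = S·e^(carry·T), with carry = (r − q) = 0.0445 − 0.0195 = 0.0250
F* = 316.60 · e^(0.0250 × 300/360) = 316.60 · e^0.020833 = 316.60 × 1.021052 = R$323.2651
Market R$325.38 > fair R$323.2651: forward overpriced → cash-and-carry (buy spot, short the forward).
At maturity, profit = |F_mkt − F*| = |325.38 − 323.2651| = R$2.11 per share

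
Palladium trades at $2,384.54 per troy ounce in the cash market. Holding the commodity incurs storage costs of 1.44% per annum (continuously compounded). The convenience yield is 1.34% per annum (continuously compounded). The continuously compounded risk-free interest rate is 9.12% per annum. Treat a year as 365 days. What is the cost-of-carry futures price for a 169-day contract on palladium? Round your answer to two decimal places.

Net carry = r + u − y = 0.0912 + 0.0144 − 0.0134 = 0.0922
F = S·e^((r+u−y)T) = 2384.54 · e^(0.0922 × 169/365) = 2384.54 · e^0.04268986
= 2384.54 × 1.04361418 = $2,488.54 per troy ounce

$2,488.54 per troy ounce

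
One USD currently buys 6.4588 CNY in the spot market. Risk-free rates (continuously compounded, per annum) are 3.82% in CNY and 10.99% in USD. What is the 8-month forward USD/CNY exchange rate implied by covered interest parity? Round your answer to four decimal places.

F = S·e^((r_CNY − r_USD)T) = 6.4588 · e^((0.0382 − 0.1099) × 8/12)
= 6.4588 · e^-0.047800 = 6.4588 × 0.953324
F = 6.1573 CNY per USD

6.1573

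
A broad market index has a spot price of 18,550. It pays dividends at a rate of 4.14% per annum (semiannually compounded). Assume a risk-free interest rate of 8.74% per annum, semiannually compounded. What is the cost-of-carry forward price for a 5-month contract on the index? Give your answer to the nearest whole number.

18,898

F = S · (1+r/2)^(2T) / (1+q/2)^(2T)
= 18550 × 1.036286 / 1.017220 = 18550 × 1.018743
F = 18,898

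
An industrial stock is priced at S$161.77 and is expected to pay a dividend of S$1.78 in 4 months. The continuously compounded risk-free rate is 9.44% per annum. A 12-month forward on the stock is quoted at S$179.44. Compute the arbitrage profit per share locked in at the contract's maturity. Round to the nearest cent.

PV(dividends) I = 1.78·e^(−0.0944·4/12) = 1.7249
Fair forward F* = (S − I)·e^(rT) = (161.77 − 1.7249)·e^0.094400 = 160.0451 × 1.098999 = 175.8894
Market S$179.44 > fair 175.8894: forward overpriced → cash-and-carry (borrow at r, buy the stock and collect the dividends, short the forward).
Profit at T = |F_mkt − F*| = |179.44 − 175.8894| = S$3.55 per share

S$3.55 per share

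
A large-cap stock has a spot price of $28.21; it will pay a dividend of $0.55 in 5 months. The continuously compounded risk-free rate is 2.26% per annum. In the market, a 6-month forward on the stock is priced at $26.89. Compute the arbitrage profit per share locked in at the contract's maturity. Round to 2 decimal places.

PV(dividends) I = 0.55·e^(−0.0226·5/12) = 0.5448
Fair forward F* = (S − I)·e^(rT) = (28.21 − 0.5448)·e^0.011300 = 27.6652 × 1.011364 = 27.9796
Market $26.89 < fair 27.9796: forward underpriced → reverse cash-and-carry (short the stock, invest proceeds at r, pay the dividends, go long the forward).
Profit at T = |F_mkt − F*| = |26.89 − 27.9796| = $1.09 per share

$1.09 per share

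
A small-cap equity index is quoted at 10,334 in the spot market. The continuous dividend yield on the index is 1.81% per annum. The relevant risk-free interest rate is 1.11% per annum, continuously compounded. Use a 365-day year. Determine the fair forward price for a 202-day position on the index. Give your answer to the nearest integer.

F = S·e^((r − q)T) = 10334 · e^((0.0111 − 0.0181) × 202/365)
= 10334 · e^-0.003874 = 10334 × 0.996133
F = 10,294

10,294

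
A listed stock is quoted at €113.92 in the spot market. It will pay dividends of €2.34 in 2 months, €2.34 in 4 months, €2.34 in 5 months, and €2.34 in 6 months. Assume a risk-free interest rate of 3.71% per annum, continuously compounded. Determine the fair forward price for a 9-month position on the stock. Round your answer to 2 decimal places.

PV(dividends) I = 2.34·e^(−0.0371·2/12) + 2.34·e^(−0.0371·4/12) + 2.34·e^(−0.0371·5/12) + 2.34·e^(−0.0371·6/12)
I = 2.3256 + 2.3112 + 2.3041 + 2.2970 = 9.2379
F = (S − I)·e^(rT) = (113.92 − 9.2379) · e^(0.0371·9/12)
= 104.6821 · e^0.027825 = 104.6821 × 1.028216 = €107.64

€107.64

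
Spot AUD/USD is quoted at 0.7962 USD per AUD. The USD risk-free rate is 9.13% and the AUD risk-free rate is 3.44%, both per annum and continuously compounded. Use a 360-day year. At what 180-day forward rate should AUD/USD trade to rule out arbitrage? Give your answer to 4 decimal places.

0.8192

F = S·e^((r_USD − r_AUD)T) = 0.7962 · e^((0.0913 − 0.0344) × 180/360)
= 0.7962 · e^0.028450 = 0.7962 × 1.028859
F = 0.8192 USD per AUD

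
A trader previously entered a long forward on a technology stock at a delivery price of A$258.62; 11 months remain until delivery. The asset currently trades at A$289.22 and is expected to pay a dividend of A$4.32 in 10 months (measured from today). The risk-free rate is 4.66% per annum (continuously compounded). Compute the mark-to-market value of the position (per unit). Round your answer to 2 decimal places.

PV(remaining dividends) I = 4.32·e^(−0.0466·10/12) = 4.1555
Current forward F = (S − I)·e^(rT) = (289.22 − 4.1555)·e^(0.0466·11/12) = 285.0645 × 1.043642 = 297.5053
Value (long) = (F − K)·e^(−rT) = (297.5053 − 258.62) × 0.958183 = 37.2592
Value = A$37.26

A$37.26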